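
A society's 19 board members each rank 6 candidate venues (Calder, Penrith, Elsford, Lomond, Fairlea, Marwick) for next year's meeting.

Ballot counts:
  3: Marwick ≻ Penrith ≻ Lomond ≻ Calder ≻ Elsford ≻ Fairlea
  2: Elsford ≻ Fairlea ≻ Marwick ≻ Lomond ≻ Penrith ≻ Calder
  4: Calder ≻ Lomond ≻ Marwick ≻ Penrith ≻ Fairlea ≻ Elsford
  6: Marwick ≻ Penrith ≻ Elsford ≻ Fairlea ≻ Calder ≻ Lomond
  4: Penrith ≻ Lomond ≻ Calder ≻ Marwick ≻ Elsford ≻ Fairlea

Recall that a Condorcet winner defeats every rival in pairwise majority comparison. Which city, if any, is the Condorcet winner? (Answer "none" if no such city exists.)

Marwick

Check each pair by majority over 19 ballots:
Calder vs Penrith: 4 for Calder, 15 for Penrith — Penrith by 15–4.
Calder vs Elsford: 3+4+4 = 11 for Calder, 8 for Elsford — Calder by 11–8.
Calder vs Lomond: Calder preferred on 4+6 = 10 ballots; Calder wins 10–9.
Calder vs Fairlea: Calder is ranked higher on 3+4+4 = 11 ballots, Fairlea on 8. Calder wins 11–8.
Calder vs Marwick: Calder preferred on 4+4 = 8 ballots; Marwick wins 11–8.
Penrith vs Elsford: 3+4+6+4 = 17 for Penrith, 2 for Elsford — Penrith by 17–2.
Penrith vs Lomond: 13 to 6, Penrith.
Penrith vs Fairlea: 17 to 2, Penrith.
Penrith vs Marwick: Penrith is ranked higher on 4 ballots, Marwick on 15. Marwick wins 15–4.
Elsford vs Lomond: 8 to 11, Lomond.
Elsford vs Fairlea: Elsford preferred on 3+2+6+4 = 15 ballots; Elsford wins 15–4.
Elsford vs Marwick: Elsford is ranked higher on 2 ballots, Marwick on 17. Marwick wins 17–2.
Lomond vs Fairlea: 11 to 8, Lomond.
Lomond vs Marwick: Lomond is ranked higher on 4+4 = 8 ballots, Marwick on 11. Marwick wins 11–8.
Fairlea vs Marwick: 2 for Fairlea, 17 for Marwick — Marwick by 17–2.
Marwick defeats every rival head-to-head and is the Condorcet winner.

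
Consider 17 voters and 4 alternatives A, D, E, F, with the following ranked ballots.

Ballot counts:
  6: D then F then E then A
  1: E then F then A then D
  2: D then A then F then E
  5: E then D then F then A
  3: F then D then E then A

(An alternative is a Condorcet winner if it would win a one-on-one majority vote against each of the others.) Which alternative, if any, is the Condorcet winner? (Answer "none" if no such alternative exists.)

Head-to-head results (17 voters):
A–D: D 16–1.
A vs E: E wins 15–2.
A vs F: F wins 15–2.
D–E: D 11–6.
D vs F: D wins 13–4.
E–F: F 11–6.
D wins every pairwise contest, so D is the Condorcet winner.

D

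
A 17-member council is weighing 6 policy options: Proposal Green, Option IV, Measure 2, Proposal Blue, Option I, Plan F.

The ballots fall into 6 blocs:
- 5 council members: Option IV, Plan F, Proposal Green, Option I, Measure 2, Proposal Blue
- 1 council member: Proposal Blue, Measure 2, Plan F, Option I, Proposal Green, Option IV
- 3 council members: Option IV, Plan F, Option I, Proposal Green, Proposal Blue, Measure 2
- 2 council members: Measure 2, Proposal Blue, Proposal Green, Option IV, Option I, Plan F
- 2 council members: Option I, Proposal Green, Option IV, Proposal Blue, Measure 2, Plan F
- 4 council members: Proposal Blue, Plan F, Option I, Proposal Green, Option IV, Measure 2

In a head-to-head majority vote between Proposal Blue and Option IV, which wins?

Option IV

Ballots ranking Proposal Blue above Option IV: 1 + 2 + 4 = 7.
Ballots ranking Option IV above Proposal Blue: 17 − 7 = 10.
Option IV wins the head-to-head 10–7.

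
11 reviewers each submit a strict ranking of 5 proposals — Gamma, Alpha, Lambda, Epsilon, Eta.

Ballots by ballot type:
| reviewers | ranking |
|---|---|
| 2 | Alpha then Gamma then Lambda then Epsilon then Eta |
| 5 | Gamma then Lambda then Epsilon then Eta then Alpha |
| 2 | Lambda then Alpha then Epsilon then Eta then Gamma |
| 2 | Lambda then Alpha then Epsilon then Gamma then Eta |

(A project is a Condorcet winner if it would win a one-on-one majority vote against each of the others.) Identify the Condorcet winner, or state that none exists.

Pairwise majorities:
Gamma vs Alpha: Gamma preferred on 5 ballots; Alpha wins 6–5.
Gamma vs Lambda: 2+5 = 7 for Gamma, 4 for Lambda — Gamma by 7–4.
Gamma vs Epsilon: 7 to 4, Gamma.
Gamma vs Eta: 2+5+2 = 9 for Gamma, 2 for Eta — Gamma by 9–2.
Alpha vs Lambda: Alpha is ranked higher on 2 ballots, Lambda on 9. Lambda wins 9–2.
Alpha vs Epsilon: Alpha preferred on 2+2+2 = 6 ballots; Alpha wins 6–5.
Alpha vs Eta: 2+2+2 = 6 for Alpha, 5 for Eta — Alpha by 6–5.
Lambda vs Epsilon: 2+5+2+2 = 11 for Lambda, 0 for Epsilon — Lambda by 11–0.
Lambda vs Eta: 2+5+2+2 = 11 for Lambda, 0 for Eta — Lambda by 11–0.
Epsilon vs Eta: 2+5+2+2 = 11 for Epsilon, 0 for Eta — Epsilon by 11–0.
Every project loses at least once (Gamma loses to Alpha; Alpha loses to Lambda; Lambda loses to Gamma; Epsilon loses to Gamma; Eta loses to Gamma). The majority relation contains the cycle Gamma → Lambda → Alpha → Gamma, so there is no Condorcet winner.

none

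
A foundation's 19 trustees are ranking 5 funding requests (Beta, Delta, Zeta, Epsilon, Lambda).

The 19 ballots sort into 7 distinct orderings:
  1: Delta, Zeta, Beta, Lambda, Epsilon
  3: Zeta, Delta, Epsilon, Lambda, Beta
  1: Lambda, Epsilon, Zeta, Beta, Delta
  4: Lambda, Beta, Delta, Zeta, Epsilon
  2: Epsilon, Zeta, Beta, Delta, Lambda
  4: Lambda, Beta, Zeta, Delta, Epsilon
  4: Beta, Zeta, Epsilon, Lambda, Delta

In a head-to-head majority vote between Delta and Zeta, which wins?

Ballots ranking Delta above Zeta: 1 + 4 = 5.
Ballots ranking Zeta above Delta: 19 − 5 = 14.
Zeta wins the head-to-head 14–5.

Zeta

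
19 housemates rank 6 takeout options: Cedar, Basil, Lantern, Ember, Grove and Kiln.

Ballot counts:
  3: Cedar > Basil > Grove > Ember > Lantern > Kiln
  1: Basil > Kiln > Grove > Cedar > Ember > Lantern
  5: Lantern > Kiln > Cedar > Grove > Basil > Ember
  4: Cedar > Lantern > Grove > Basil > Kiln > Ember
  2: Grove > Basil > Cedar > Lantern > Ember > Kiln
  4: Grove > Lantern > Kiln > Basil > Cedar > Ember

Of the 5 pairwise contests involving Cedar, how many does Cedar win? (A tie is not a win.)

Cedar against each rival (19 friends):
Cedar vs Basil: 12 to 7, Cedar.
Cedar vs Lantern: Cedar, 10–9.
Cedar vs Ember: Cedar wins 19–0.
Cedar vs Grove: Cedar preferred on 3+5+4 = 12 ballots; Cedar wins 12–7.
Cedar vs Kiln: 9 to 10, Kiln.
Cedar beats Basil, Lantern, Ember, Grove; loses to Kiln — 4 pairwise wins.

4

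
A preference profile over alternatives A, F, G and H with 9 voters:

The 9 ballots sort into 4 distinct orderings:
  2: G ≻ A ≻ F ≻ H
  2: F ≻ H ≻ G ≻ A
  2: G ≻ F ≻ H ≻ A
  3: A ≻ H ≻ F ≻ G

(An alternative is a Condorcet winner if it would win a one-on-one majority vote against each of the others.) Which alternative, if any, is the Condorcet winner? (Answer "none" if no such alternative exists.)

none

Head-to-head results (9 voters):
A vs F: 5 to 4, A.
A vs G: 3 for A, 6 for G — G by 6–3.
A vs H: A preferred on 2+3 = 5 ballots; A wins 5–4.
F vs G: 5 to 4, F.
F vs H: 6 to 3, F.
G vs H: 4 to 5, H.
Every alternative loses at least once (A loses to G; F loses to A; G loses to F; H loses to A). The majority relation contains the cycle A → F → G → A, so there is no Condorcet winner.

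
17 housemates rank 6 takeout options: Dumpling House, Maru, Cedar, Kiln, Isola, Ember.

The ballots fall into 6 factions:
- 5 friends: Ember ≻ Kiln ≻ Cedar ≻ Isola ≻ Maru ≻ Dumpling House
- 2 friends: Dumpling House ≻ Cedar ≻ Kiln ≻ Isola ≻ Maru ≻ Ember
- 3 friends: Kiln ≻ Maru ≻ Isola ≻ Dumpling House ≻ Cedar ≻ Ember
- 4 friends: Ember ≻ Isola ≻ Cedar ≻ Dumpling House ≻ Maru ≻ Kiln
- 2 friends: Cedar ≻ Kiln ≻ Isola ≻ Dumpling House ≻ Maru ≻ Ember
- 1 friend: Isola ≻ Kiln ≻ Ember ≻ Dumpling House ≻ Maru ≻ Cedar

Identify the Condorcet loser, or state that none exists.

Head-to-head results (17 friends):
Dumpling House vs Maru: Dumpling House preferred on 2+4+2+1 = 9 ballots; Dumpling House wins 9–8.
Dumpling House vs Cedar: 2+3+1 = 6 for Dumpling House, 11 for Cedar — Cedar by 11–6.
Dumpling House–Kiln: Kiln 11–6.
Dumpling House–Isola: Isola 15–2.
Dumpling House vs Ember: Ember, 10–7.
Maru vs Cedar: 3+1 = 4 for Maru, 13 for Cedar — Cedar by 13–4.
Maru vs Kiln: 4 to 13, Kiln.
Maru–Isola: Isola 14–3.
Maru vs Ember: Ember, 10–7.
Cedar vs Kiln: Cedar is ranked higher on 2+4+2 = 8 ballots, Kiln on 9. Kiln wins 9–8.
Cedar vs Isola: Cedar, 9–8.
Cedar vs Ember: 7 to 10, Ember.
Kiln vs Isola: Kiln preferred on 5+2+3+2 = 12 ballots; Kiln wins 12–5.
Kiln vs Ember: Ember wins 9–8.
Isola vs Ember: Isola preferred on 2+3+2+1 = 8 ballots; Ember wins 9–8.
Only Maru has no wins; Maru is the Condorcet loser.

Maru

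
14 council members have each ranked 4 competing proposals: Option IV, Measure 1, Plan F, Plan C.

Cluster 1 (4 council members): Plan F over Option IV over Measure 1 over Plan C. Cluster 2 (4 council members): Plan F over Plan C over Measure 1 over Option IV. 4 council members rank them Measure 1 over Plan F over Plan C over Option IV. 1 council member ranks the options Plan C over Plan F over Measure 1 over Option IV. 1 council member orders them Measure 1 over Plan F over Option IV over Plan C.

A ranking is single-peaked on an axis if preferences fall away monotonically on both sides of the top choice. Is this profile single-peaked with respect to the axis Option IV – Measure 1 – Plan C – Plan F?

no

Axis positions: Option IV=1, Measure 1=2, Plan C=3, Plan F=4.
Cluster 1: ranking walks positions 4-1-2-3; Option IV is ranked above Plan C even though Plan C lies between Option IV and the peak Plan F on the axis — preferences dip and rise again. Not single-peaked.
Cluster 2 (peak Plan F at position 4): ranking walks positions 4-3-2-1, expanding outward from the peak — single-peaked.
Cluster 3: ranking walks positions 2-4-3-1; Plan F is ranked above Plan C even though Plan C lies between Plan F and the peak Measure 1 on the axis — preferences dip and rise again. Not single-peaked.
Cluster 4 (peak Plan C at position 3): ranking walks positions 3-4-2-1, expanding outward from the peak — single-peaked.
Cluster 5: ranking walks positions 2-4-1-3; Plan F is ranked above Plan C even though Plan C lies between Plan F and the peak Measure 1 on the axis — preferences dip and rise again. Not single-peaked.
Cluster 1 violates single-peakedness, so the profile is not single-peaked on this axis.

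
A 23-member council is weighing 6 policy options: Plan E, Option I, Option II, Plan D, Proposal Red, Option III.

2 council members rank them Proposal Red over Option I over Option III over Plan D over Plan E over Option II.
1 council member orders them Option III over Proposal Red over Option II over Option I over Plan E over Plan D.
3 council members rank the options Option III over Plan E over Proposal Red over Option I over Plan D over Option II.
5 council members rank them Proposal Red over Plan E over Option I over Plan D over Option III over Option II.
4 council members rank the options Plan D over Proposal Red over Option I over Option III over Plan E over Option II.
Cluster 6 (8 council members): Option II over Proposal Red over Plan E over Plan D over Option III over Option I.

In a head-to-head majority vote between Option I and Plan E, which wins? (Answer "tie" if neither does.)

Ballots ranking Option I above Plan E: 2 + 1 + 4 = 7.
Ballots ranking Plan E above Option I: 23 − 7 = 16.
Plan E wins the head-to-head 16–7.

Plan E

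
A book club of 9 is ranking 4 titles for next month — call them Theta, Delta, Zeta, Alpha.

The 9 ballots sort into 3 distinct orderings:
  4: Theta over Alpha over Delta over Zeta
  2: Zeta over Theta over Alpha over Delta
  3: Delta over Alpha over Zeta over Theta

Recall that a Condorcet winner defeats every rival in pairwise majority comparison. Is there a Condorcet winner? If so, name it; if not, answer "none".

Pairwise majorities:
Theta vs Delta: Theta is ranked higher on 4+2 = 6 ballots, Delta on 3. Theta wins 6–3.
Theta vs Zeta: 4 for Theta, 5 for Zeta — Zeta by 5–4.
Theta vs Alpha: Theta preferred on 4+2 = 6 ballots; Theta wins 6–3.
Delta vs Zeta: Delta preferred on 4+3 = 7 ballots; Delta wins 7–2.
Delta vs Alpha: Delta preferred on 3 ballots; Alpha wins 6–3.
Zeta vs Alpha: Zeta is ranked higher on 2 ballots, Alpha on 7. Alpha wins 7–2.
No book is unbeaten: Theta loses to Zeta; Delta loses to Theta; Zeta loses to Delta; Alpha loses to Theta. In particular Theta → Delta → Zeta → Theta is a majority cycle — no Condorcet winner exists.

none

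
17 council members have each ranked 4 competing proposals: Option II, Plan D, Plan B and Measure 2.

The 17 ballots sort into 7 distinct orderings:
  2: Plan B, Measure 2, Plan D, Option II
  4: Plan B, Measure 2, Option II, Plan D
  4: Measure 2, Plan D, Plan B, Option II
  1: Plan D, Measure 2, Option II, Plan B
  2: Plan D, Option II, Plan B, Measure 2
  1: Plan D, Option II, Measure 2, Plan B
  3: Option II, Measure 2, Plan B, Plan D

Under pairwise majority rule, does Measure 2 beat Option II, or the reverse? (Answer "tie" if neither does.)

Measure 2

Ballots ranking Measure 2 above Option II: 2 + 4 + 4 + 1 = 11.
Ballots ranking Option II above Measure 2: 17 − 11 = 6.
Measure 2 wins the head-to-head 11–6.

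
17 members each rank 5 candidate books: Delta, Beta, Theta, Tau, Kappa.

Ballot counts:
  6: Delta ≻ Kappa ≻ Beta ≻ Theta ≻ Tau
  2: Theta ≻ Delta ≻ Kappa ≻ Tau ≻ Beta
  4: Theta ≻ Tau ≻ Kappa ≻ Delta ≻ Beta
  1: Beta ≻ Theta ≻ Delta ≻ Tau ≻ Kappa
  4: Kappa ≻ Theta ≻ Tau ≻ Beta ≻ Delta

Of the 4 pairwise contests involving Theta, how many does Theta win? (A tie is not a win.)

3

Theta against each rival (17 members):
Theta vs Delta: 2+4+1+4 = 11 for Theta, 6 for Delta — Theta by 11–6.
Theta vs Beta: Theta wins 10–7.
Theta vs Tau: 17 to 0, Theta.
Theta–Kappa: Kappa 10–7.
Theta beats Delta, Beta, Tau; loses to Kappa — 3 pairwise wins.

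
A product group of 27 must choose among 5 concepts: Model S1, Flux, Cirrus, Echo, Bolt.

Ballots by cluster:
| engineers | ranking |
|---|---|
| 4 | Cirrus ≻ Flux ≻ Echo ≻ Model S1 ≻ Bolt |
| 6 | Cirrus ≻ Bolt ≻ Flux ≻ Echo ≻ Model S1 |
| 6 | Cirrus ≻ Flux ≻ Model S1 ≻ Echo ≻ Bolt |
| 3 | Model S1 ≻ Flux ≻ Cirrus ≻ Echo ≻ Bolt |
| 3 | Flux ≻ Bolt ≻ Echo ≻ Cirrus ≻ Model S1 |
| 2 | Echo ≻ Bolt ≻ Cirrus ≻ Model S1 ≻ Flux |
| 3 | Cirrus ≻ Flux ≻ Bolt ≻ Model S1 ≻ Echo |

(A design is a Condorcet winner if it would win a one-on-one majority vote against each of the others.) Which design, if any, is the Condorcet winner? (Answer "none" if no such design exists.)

Cirrus

Pairwise majorities:
Model S1–Flux: Flux 22–5.
Model S1–Cirrus: Cirrus 24–3.
Model S1 vs Echo: 6+3+3 = 12 for Model S1, 15 for Echo — Echo by 15–12.
Model S1 vs Bolt: 13 to 14, Bolt.
Flux–Cirrus: Cirrus 21–6.
Flux vs Echo: Flux is ranked higher on 4+6+6+3+3+3 = 25 ballots, Echo on 2. Flux wins 25–2.
Flux vs Bolt: Flux wins 19–8.
Cirrus–Echo: Cirrus 22–5.
Cirrus vs Bolt: Cirrus wins 22–5.
Echo–Bolt: Echo 15–12.
Cirrus wins every pairwise contest, so Cirrus is the Condorcet winner.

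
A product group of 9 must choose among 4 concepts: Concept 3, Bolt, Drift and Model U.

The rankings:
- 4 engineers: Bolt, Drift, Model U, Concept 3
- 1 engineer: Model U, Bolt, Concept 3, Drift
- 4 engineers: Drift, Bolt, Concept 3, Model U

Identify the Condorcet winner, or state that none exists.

Bolt

Pairwise majorities:
Concept 3 vs Bolt: 0 for Concept 3, 9 for Bolt — Bolt by 9–0.
Concept 3 vs Drift: 1 to 8, Drift.
Concept 3 vs Model U: Concept 3 preferred on 4 ballots; Model U wins 5–4.
Bolt vs Drift: 4+1 = 5 for Bolt, 4 for Drift — Bolt by 5–4.
Bolt vs Model U: Bolt preferred on 4+4 = 8 ballots; Bolt wins 8–1.
Drift vs Model U: 4+4 = 8 for Drift, 1 for Model U — Drift by 8–1.
Bolt beats each of Concept 3, Drift, Model U — Bolt is the Condorcet winner.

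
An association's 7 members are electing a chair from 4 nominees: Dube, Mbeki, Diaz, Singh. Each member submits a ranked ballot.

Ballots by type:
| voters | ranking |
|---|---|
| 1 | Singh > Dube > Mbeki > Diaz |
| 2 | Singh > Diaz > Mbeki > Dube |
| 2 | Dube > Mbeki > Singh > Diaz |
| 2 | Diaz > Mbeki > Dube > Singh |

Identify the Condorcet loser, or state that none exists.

none

Head-to-head results (7 voters):
Dube vs Mbeki: Mbeki wins 4–3.
Dube vs Diaz: 1+2 = 3 for Dube, 4 for Diaz — Diaz by 4–3.
Dube vs Singh: 4 to 3, Dube.
Mbeki vs Diaz: 3 to 4, Diaz.
Mbeki vs Singh: Mbeki, 4–3.
Diaz vs Singh: Diaz is ranked higher on 2 ballots, Singh on 5. Singh wins 5–2.
No candidate is winless: Dube beats Singh; Mbeki beats Dube; Diaz beats Dube; Singh beats Diaz. There is no Condorcet loser.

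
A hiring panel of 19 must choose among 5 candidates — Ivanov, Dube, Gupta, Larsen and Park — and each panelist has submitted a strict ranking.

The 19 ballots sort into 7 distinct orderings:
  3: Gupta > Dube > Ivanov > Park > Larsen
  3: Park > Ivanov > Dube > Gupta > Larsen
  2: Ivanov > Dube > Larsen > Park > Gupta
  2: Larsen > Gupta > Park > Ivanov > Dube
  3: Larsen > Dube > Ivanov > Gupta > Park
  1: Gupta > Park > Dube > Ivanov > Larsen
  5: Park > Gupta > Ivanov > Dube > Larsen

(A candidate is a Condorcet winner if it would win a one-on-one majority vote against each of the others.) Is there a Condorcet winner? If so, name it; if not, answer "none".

Park

Head-to-head results (19 committee members):
Ivanov vs Dube: Ivanov, 12–7.
Ivanov–Gupta: Gupta 11–8.
Ivanov vs Larsen: Ivanov wins 14–5.
Ivanov vs Park: Park, 11–8.
Dube vs Gupta: Gupta, 11–8.
Dube vs Larsen: Dube wins 14–5.
Dube vs Park: Park, 11–8.
Gupta–Larsen: Gupta 12–7.
Gupta–Park: Park 10–9.
Larsen vs Park: Park, 12–7.
Park beats each of Ivanov, Dube, Gupta, Larsen — Park is the Condorcet winner.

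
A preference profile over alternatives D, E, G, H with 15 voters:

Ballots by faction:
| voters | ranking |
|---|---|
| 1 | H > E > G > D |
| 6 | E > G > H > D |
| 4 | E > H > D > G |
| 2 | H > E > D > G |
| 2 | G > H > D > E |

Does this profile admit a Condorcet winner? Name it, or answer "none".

Head-to-head results (15 voters):
D vs E: E, 13–2.
D vs G: G wins 9–6.
D vs H: H wins 15–0.
E vs G: E wins 13–2.
E vs H: E wins 10–5.
G vs H: G, 8–7.
E beats each of D, G, H — E is the Condorcet winner.

E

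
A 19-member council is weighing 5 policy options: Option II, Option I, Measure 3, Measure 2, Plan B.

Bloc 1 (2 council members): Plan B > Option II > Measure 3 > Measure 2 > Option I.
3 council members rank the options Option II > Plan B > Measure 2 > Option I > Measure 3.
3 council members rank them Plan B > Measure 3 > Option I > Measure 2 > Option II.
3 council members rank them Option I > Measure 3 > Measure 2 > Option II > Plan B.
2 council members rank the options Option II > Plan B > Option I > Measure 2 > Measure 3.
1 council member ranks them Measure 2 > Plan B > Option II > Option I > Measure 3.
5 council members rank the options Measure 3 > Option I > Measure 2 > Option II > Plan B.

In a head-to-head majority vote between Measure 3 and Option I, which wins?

Measure 3

Ballots ranking Measure 3 above Option I: 2 + 3 + 5 = 10.
Ballots ranking Option I above Measure 3: 19 − 10 = 9.
Measure 3 wins the head-to-head 10–9.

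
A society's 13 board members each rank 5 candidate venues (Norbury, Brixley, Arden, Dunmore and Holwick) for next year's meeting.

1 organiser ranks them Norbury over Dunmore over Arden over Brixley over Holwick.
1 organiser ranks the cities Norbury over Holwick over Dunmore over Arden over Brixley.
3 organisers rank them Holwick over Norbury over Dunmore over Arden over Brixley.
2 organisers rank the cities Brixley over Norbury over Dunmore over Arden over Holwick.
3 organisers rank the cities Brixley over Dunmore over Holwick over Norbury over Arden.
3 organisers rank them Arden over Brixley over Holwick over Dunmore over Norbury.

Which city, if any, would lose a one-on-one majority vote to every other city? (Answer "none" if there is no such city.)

none

Head-to-head results (13 organisers):
Norbury vs Brixley: Brixley, 8–5.
Norbury–Arden: Norbury 10–3.
Norbury vs Dunmore: Norbury wins 7–6.
Norbury–Holwick: Holwick 9–4.
Brixley vs Arden: Arden, 8–5.
Brixley vs Dunmore: Brixley preferred on 2+3+3 = 8 ballots; Brixley wins 8–5.
Brixley vs Holwick: Brixley wins 9–4.
Arden vs Dunmore: Arden preferred on 3 ballots; Dunmore wins 10–3.
Arden vs Holwick: Holwick, 7–6.
Dunmore vs Holwick: Dunmore preferred on 1+2+3 = 6 ballots; Holwick wins 7–6.
No city is winless: Norbury beats Arden; Brixley beats Norbury; Arden beats Brixley; Dunmore beats Arden; Holwick beats Norbury. There is no Condorcet loser.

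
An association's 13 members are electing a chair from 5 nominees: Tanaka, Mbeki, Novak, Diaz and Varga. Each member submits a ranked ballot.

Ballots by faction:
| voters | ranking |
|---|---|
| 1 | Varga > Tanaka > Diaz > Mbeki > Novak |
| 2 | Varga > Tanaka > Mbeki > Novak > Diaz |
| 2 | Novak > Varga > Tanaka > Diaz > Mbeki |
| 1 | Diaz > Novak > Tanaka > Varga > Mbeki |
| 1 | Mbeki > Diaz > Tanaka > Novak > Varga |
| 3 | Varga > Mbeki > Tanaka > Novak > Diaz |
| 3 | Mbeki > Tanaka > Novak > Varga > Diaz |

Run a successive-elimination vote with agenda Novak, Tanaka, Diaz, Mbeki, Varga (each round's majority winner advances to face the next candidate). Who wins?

Varga

Round 1: Novak vs Tanaka — 3–10, Tanaka advances.
Round 2: Tanaka vs Diaz — 11–2, Tanaka advances.
Round 3: Tanaka vs Mbeki — 6–7, Mbeki advances.
Round 4: Mbeki vs Varga — 4–9, Varga advances.
Varga survives the agenda.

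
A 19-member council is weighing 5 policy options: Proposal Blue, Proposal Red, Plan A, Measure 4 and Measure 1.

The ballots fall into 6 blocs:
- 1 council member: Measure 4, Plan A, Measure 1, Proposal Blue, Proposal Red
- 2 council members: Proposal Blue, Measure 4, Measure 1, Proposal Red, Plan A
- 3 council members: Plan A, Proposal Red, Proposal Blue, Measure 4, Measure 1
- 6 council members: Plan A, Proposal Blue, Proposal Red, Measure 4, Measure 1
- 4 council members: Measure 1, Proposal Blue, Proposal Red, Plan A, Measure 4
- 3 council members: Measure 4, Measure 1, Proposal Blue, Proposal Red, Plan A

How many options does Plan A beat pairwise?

4

Plan A against each rival (19 council members):
Plan A vs Proposal Blue: Plan A, 10–9.
Plan A vs Proposal Red: Plan A preferred on 1+3+6 = 10 ballots; Plan A wins 10–9.
Plan A vs Measure 4: Plan A, 13–6.
Plan A vs Measure 1: Plan A, 10–9.
Plan A beats Proposal Blue, Proposal Red, Measure 4, Measure 1 — 4 pairwise wins.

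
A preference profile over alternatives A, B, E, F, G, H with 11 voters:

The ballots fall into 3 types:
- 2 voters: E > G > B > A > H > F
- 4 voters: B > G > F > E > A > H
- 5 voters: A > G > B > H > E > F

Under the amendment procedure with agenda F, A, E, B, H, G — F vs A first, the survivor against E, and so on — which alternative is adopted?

Round 1: F vs A — 4–7, A advances.
Round 2: A vs E — 5–6, E advances.
Round 3: E vs B — 2–9, B advances.
Round 4: B vs H — 11–0, B advances.
Round 5: B vs G — 4–7, G advances.
The agenda winner is G.

G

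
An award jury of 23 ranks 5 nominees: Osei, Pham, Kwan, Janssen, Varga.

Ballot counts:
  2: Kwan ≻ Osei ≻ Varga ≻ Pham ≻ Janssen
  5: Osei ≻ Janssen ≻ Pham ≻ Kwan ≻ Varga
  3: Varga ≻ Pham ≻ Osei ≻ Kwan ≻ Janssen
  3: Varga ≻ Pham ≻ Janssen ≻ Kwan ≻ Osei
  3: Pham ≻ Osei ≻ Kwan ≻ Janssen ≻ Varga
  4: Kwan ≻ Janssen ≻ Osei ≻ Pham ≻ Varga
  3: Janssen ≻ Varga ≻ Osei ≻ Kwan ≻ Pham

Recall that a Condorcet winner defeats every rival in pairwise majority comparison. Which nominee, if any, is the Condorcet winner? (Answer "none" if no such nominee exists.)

Check each pair by majority over 23 ballots:
Osei vs Pham: Osei wins 14–9.
Osei vs Kwan: Osei wins 14–9.
Osei vs Janssen: Osei wins 13–10.
Osei vs Varga: Osei wins 14–9.
Pham vs Kwan: Pham, 14–9.
Pham vs Janssen: Janssen, 12–11.
Pham vs Varga: Pham wins 12–11.
Kwan vs Janssen: Kwan, 12–11.
Kwan vs Varga: Kwan wins 14–9.
Janssen vs Varga: Janssen, 15–8.
Osei defeats every rival head-to-head and is the Condorcet winner.

Osei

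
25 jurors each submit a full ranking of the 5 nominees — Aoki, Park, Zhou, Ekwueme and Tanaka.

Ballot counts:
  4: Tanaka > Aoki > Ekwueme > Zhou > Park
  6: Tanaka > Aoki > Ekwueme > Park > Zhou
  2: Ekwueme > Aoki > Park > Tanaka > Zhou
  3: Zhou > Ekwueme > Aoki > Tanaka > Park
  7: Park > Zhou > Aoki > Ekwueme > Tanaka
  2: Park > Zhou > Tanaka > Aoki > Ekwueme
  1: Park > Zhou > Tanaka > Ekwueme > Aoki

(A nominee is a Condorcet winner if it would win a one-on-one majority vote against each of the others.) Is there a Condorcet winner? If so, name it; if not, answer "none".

none

Pairwise majorities:
Aoki–Park: Aoki 15–10.
Aoki vs Zhou: 12 to 13, Zhou.
Aoki vs Ekwueme: 4+6+7+2 = 19 for Aoki, 6 for Ekwueme — Aoki by 19–6.
Aoki vs Tanaka: Tanaka, 13–12.
Park–Zhou: Park 18–7.
Park vs Ekwueme: 7+2+1 = 10 for Park, 15 for Ekwueme — Ekwueme by 15–10.
Park vs Tanaka: Tanaka wins 13–12.
Zhou vs Ekwueme: Zhou preferred on 3+7+2+1 = 13 ballots; Zhou wins 13–12.
Zhou vs Tanaka: Zhou preferred on 3+7+2+1 = 13 ballots; Zhou wins 13–12.
Ekwueme vs Tanaka: 2+3+7 = 12 for Ekwueme, 13 for Tanaka — Tanaka by 13–12.
Each nominee drops at least one matchup (Aoki loses to Zhou; Park loses to Aoki; Zhou loses to Park; Ekwueme loses to Aoki; Tanaka loses to Zhou); the cycle Aoki beats Park beats Zhou beats Aoki rules out a Condorcet winner.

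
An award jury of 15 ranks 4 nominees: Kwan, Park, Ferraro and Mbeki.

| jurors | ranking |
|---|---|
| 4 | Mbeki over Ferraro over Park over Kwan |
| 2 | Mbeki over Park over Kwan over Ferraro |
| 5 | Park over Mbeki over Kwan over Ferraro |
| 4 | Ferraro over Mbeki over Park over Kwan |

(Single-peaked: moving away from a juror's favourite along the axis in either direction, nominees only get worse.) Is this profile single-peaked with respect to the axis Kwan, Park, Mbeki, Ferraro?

yes

Axis positions: Kwan=1, Park=2, Mbeki=3, Ferraro=4.
Ballot type 1 (peak Mbeki at position 3): ranking walks positions 3-4-2-1, expanding outward from the peak — single-peaked.
Ballot type 2 (peak Mbeki at position 3): ranking walks positions 3-2-1-4, expanding outward from the peak — single-peaked.
Ballot type 3 (peak Park at position 2): ranking walks positions 2-3-1-4, expanding outward from the peak — single-peaked.
Ballot type 4 (peak Ferraro at position 4): ranking walks positions 4-3-2-1, expanding outward from the peak — single-peaked.
Every ranking is single-peaked on this axis.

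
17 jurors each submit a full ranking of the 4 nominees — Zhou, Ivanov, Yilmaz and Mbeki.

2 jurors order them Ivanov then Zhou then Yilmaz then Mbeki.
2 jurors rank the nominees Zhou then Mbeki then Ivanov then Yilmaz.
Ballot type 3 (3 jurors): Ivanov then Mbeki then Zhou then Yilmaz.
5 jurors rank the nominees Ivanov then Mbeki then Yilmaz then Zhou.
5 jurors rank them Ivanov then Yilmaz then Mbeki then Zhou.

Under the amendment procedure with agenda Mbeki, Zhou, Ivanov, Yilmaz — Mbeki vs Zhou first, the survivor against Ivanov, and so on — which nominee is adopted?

Round 1: Mbeki vs Zhou — 13–4, Mbeki advances.
Round 2: Mbeki vs Ivanov — 2–15, Ivanov advances.
Round 3: Ivanov vs Yilmaz — 17–0, Ivanov advances.
Ivanov survives the agenda.

Ivanov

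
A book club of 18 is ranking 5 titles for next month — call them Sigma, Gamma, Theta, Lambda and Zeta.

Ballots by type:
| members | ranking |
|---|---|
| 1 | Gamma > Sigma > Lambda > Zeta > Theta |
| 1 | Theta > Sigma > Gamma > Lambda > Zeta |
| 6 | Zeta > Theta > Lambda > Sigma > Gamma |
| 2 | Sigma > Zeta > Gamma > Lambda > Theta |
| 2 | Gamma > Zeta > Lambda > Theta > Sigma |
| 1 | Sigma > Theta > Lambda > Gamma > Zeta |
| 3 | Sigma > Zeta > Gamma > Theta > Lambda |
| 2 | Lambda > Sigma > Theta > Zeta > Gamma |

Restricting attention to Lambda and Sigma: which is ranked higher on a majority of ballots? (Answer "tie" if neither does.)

Ballots ranking Lambda above Sigma: 6 + 2 + 2 = 10.
Ballots ranking Sigma above Lambda: 18 − 10 = 8.
Lambda wins the head-to-head 10–8.

Lambda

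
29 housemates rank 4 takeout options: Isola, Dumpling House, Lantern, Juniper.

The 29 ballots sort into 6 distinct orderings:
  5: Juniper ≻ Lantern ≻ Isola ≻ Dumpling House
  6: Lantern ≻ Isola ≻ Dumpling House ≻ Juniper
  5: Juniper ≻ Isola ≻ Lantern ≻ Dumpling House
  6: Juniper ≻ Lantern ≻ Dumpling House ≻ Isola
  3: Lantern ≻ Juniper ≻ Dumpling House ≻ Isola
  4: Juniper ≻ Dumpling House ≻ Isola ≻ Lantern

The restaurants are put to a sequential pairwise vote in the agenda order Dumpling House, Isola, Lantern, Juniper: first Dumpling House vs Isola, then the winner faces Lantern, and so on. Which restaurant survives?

Juniper

Round 1: Dumpling House vs Isola — 13–16, Isola advances.
Round 2: Isola vs Lantern — 9–20, Lantern advances.
Round 3: Lantern vs Juniper — 9–20, Juniper advances.
Juniper survives the agenda.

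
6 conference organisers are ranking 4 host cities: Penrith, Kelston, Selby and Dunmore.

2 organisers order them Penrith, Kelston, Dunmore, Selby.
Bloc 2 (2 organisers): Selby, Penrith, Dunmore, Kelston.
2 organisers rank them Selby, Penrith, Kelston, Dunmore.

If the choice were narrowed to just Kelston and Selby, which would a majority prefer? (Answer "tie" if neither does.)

Selby

Ballots ranking Kelston above Selby: 2.
Ballots ranking Selby above Kelston: 6 − 2 = 4.
Selby wins the head-to-head 4–2.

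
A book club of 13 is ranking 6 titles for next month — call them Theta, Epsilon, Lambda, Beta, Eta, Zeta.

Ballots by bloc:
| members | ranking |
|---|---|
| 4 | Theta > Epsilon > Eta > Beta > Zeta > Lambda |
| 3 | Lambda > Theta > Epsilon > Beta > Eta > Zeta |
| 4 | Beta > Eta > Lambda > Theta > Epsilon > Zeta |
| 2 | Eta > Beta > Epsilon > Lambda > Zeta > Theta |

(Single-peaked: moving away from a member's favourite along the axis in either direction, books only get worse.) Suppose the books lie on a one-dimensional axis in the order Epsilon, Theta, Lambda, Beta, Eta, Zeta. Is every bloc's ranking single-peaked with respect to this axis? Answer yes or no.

Axis positions: Epsilon=1, Theta=2, Lambda=3, Beta=4, Eta=5, Zeta=6.
Bloc 1: ranking walks positions 2-1-5-4-6-3; Eta is ranked above Lambda even though Lambda lies between Eta and the peak Theta on the axis — preferences dip and rise again. Not single-peaked.
Bloc 2 (peak Lambda at position 3): ranking walks positions 3-2-1-4-5-6, expanding outward from the peak — single-peaked.
Bloc 3 (peak Beta at position 4): ranking walks positions 4-5-3-2-1-6, expanding outward from the peak — single-peaked.
Bloc 4: ranking walks positions 5-4-1-3-6-2; Epsilon is ranked above Lambda even though Lambda lies between Epsilon and the peak Eta on the axis — preferences dip and rise again. Not single-peaked.
Bloc 1 violates single-peakedness, so the profile is not single-peaked on this axis.

no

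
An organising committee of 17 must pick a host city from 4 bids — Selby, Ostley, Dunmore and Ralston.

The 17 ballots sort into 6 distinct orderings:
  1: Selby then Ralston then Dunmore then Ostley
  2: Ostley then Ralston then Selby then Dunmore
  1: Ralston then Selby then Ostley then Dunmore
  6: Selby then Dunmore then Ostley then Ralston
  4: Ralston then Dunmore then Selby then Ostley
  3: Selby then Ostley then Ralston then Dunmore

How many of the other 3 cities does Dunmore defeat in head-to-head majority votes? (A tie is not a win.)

1

Dunmore against each rival (17 organisers):
Dunmore–Selby: Selby 13–4.
Dunmore vs Ostley: Dunmore wins 11–6.
Dunmore vs Ralston: 6 to 11, Ralston.
Dunmore beats Ostley; loses to Selby, Ralston — 1 pairwise win.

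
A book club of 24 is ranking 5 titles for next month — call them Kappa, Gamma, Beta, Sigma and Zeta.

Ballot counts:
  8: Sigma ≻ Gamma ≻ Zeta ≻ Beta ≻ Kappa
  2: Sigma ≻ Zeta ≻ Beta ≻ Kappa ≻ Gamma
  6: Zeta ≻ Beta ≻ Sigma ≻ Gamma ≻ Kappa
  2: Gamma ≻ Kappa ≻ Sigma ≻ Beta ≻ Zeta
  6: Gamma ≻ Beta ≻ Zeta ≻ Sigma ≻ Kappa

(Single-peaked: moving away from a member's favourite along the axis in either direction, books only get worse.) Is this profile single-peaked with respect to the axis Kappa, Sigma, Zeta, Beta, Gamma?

Axis positions: Kappa=1, Sigma=2, Zeta=3, Beta=4, Gamma=5.
Faction 1: ranking walks positions 2-5-3-4-1; Gamma is ranked above Zeta even though Zeta lies between Gamma and the peak Sigma on the axis — preferences dip and rise again. Not single-peaked.
Faction 2 (peak Sigma at position 2): ranking walks positions 2-3-4-1-5, expanding outward from the peak — single-peaked.
Faction 3 (peak Zeta at position 3): ranking walks positions 3-4-2-5-1, expanding outward from the peak — single-peaked.
Faction 4: ranking walks positions 5-1-2-4-3; Kappa is ranked above Beta even though Beta lies between Kappa and the peak Gamma on the axis — preferences dip and rise again. Not single-peaked.
Faction 5 (peak Gamma at position 5): ranking walks positions 5-4-3-2-1, expanding outward from the peak — single-peaked.
Faction 1 violates single-peakedness, so the profile is not single-peaked on this axis.

no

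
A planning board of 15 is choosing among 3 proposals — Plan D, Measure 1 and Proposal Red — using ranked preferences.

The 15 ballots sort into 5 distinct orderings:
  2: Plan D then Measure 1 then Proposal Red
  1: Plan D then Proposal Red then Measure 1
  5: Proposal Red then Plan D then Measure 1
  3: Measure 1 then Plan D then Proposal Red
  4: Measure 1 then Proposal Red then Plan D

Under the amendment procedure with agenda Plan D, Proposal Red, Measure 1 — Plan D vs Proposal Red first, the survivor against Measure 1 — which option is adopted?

Measure 1

Round 1: Plan D vs Proposal Red — 6–9, Proposal Red advances.
Round 2: Proposal Red vs Measure 1 — 6–9, Measure 1 advances.
The agenda winner is Measure 1.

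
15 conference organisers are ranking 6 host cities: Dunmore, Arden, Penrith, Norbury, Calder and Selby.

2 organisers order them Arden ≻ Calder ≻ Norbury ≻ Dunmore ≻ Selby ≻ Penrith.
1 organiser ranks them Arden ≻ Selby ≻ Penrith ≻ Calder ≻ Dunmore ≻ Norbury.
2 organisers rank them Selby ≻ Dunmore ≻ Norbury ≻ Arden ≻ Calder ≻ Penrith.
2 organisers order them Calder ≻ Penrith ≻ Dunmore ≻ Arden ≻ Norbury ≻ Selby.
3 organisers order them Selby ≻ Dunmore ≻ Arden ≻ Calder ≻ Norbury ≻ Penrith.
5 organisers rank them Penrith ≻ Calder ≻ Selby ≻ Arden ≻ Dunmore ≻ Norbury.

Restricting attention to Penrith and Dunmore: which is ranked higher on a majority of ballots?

Ballots ranking Penrith above Dunmore: 1 + 2 + 5 = 8.
Ballots ranking Dunmore above Penrith: 15 − 8 = 7.
Penrith wins the head-to-head 8–7.

Penrith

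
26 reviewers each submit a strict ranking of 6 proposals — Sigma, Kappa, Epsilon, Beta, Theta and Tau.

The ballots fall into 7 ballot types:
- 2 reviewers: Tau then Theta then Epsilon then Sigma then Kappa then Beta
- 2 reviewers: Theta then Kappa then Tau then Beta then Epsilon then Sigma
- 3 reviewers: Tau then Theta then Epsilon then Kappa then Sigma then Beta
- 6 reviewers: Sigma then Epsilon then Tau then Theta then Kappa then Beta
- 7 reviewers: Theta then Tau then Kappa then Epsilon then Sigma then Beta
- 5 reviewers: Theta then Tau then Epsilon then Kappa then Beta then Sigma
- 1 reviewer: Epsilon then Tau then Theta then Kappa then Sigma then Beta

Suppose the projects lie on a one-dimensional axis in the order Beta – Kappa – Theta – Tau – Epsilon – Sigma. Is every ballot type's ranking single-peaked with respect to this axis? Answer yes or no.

yes

Axis positions: Beta=1, Kappa=2, Theta=3, Tau=4, Epsilon=5, Sigma=6.
Ballot type 1 (peak Tau at position 4): ranking walks positions 4-3-5-6-2-1, expanding outward from the peak — single-peaked.
Ballot type 2 (peak Theta at position 3): ranking walks positions 3-2-4-1-5-6, expanding outward from the peak — single-peaked.
Ballot type 3 (peak Tau at position 4): ranking walks positions 4-3-5-2-6-1, expanding outward from the peak — single-peaked.
Ballot type 4 (peak Sigma at position 6): ranking walks positions 6-5-4-3-2-1, expanding outward from the peak — single-peaked.
Ballot type 5 (peak Theta at position 3): ranking walks positions 3-4-2-5-6-1, expanding outward from the peak — single-peaked.
Ballot type 6 (peak Theta at position 3): ranking walks positions 3-4-5-2-1-6, expanding outward from the peak — single-peaked.
Ballot type 7 (peak Epsilon at position 5): ranking walks positions 5-4-3-2-6-1, expanding outward from the peak — single-peaked.
Every ranking is single-peaked on this axis.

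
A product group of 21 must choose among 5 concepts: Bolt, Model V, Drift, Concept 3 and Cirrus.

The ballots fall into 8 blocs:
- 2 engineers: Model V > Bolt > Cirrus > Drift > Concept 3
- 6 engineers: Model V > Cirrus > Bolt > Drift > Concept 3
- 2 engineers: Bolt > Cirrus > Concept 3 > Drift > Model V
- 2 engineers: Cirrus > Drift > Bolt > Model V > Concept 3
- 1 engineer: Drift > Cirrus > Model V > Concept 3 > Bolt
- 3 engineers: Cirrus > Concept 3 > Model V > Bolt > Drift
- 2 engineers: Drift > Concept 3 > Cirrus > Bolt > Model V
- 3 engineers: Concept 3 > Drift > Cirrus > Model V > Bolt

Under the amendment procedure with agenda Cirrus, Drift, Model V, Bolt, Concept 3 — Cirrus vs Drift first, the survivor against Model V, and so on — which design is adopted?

Cirrus

Round 1: Cirrus vs Drift — 15–6, Cirrus advances.
Round 2: Cirrus vs Model V — 13–8, Cirrus advances.
Round 3: Cirrus vs Bolt — 17–4, Cirrus advances.
Round 4: Cirrus vs Concept 3 — 16–5, Cirrus advances.
Cirrus survives the agenda.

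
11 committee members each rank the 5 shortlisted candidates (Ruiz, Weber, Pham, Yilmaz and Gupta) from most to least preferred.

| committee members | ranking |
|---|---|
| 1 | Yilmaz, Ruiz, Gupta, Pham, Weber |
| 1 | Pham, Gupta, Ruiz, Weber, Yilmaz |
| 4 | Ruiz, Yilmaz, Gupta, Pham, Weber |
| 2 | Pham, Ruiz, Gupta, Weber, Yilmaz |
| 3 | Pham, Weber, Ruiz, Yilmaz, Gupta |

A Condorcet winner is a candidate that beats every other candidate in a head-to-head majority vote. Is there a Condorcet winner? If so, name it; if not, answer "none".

Check each pair by majority over 11 ballots:
Ruiz–Weber: Ruiz 8–3.
Ruiz vs Pham: Pham, 6–5.
Ruiz vs Yilmaz: Ruiz wins 10–1.
Ruiz vs Gupta: Ruiz, 10–1.
Weber vs Pham: Pham wins 11–0.
Weber vs Yilmaz: Weber, 6–5.
Weber–Gupta: Gupta 8–3.
Pham vs Yilmaz: Pham wins 6–5.
Pham vs Gupta: Pham, 6–5.
Yilmaz vs Gupta: Yilmaz wins 8–3.
Pham defeats every rival head-to-head and is the Condorcet winner.

Pham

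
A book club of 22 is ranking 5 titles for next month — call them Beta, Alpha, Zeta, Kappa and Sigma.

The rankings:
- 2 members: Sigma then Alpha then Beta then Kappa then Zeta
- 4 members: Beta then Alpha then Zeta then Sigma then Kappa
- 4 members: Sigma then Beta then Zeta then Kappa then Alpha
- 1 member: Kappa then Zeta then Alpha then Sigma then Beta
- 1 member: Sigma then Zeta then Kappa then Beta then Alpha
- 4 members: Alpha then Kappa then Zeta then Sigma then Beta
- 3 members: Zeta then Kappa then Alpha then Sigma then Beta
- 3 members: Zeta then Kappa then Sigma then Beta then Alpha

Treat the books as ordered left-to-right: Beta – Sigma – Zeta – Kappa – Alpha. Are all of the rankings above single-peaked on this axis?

Axis positions: Beta=1, Sigma=2, Zeta=3, Kappa=4, Alpha=5.
Ballot type 1: ranking walks positions 2-5-1-4-3; Alpha is ranked above Zeta even though Zeta lies between Alpha and the peak Sigma on the axis — preferences dip and rise again. Not single-peaked.
Ballot type 2: ranking walks positions 1-5-3-2-4; Alpha is ranked above Sigma even though Sigma lies between Alpha and the peak Beta on the axis — preferences dip and rise again. Not single-peaked.
Ballot type 3 (peak Sigma at position 2): ranking walks positions 2-1-3-4-5, expanding outward from the peak — single-peaked.
Ballot type 4 (peak Kappa at position 4): ranking walks positions 4-3-5-2-1, expanding outward from the peak — single-peaked.
Ballot type 5 (peak Sigma at position 2): ranking walks positions 2-3-4-1-5, expanding outward from the peak — single-peaked.
Ballot type 6 (peak Alpha at position 5): ranking walks positions 5-4-3-2-1, expanding outward from the peak — single-peaked.
Ballot type 7 (peak Zeta at position 3): ranking walks positions 3-4-5-2-1, expanding outward from the peak — single-peaked.
Ballot type 8 (peak Zeta at position 3): ranking walks positions 3-4-2-1-5, expanding outward from the peak — single-peaked.
Ballot type 1 violates single-peakedness, so the profile is not single-peaked on this axis.

no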